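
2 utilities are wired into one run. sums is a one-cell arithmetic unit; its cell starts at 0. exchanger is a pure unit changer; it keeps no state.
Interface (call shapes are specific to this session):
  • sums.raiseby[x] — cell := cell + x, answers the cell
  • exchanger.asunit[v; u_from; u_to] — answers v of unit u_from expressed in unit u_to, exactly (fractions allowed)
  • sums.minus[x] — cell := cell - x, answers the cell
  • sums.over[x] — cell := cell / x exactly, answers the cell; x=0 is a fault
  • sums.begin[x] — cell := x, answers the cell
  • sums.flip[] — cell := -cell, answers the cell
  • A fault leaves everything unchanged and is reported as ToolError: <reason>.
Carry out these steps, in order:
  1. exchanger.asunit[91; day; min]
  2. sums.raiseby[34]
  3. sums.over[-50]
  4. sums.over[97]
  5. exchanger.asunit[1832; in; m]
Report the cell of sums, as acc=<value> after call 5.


Answer: acc=-17/2425

Derivation:
I call exchanger.asunit with v→91, u_from→day, u_to→min, yielding 131040.
Now I run sums.raiseby with x→34, and observe 34.
I use sums.over with x→-50, yielding -17/25.
Invoking sums.over with x→97: -17/2425.
Next I call exchanger.asunit with v→1832, u_from→in, u_to→m, and get 29083/625.


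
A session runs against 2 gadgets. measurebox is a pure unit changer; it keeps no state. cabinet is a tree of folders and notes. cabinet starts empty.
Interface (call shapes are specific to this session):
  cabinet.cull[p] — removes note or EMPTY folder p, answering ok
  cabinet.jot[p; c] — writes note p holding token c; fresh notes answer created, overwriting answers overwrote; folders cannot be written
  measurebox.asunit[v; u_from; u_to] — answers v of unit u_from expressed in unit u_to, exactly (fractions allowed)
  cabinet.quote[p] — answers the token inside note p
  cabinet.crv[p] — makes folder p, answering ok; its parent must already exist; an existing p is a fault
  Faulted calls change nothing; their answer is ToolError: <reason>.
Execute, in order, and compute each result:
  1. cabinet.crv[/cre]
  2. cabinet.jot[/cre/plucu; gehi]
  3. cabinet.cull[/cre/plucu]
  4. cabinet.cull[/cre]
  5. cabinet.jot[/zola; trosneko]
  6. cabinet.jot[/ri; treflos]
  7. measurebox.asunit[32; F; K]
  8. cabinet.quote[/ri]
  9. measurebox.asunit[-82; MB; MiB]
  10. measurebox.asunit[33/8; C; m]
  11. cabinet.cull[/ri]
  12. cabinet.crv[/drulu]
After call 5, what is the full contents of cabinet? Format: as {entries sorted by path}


! 1. cabinet.crv(/cre) => ok
! 2. cabinet.jot(/cre/plucu, gehi) => created
! 3. cabinet.cull(/cre/plucu) => ok
! 4. cabinet.cull(/cre) => ok
! 5. cabinet.jot(/zola, trosneko) => created
! 6. cabinet.jot(/ri, treflos) => created
! 7. measurebox.asunit(32, F, K) => 5463/20
! 8. cabinet.quote(/ri) => treflos
! 9. measurebox.asunit(-82, MB, MiB) => -640625/8192
! 10. measurebox.asunit(33/8, C, m) => ToolError: incompatible units
! 11. cabinet.cull(/ri) => ok
! 12. cabinet.crv(/drulu) => ok

Answer: {zola=trosneko}


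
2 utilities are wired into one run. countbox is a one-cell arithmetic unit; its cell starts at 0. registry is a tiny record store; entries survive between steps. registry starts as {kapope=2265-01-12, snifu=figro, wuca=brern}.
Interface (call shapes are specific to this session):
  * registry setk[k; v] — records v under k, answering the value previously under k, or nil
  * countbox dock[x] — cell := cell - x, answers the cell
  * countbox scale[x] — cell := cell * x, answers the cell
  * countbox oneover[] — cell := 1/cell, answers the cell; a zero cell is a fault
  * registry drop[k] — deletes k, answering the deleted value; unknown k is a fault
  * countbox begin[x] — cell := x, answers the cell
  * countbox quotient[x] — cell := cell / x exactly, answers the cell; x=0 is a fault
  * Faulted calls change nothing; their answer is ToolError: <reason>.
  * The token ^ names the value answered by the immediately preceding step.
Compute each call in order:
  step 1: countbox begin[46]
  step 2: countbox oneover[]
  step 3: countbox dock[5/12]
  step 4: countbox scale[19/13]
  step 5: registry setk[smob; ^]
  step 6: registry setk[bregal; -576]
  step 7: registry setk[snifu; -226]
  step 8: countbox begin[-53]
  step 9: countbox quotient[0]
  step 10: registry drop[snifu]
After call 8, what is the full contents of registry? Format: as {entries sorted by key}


Answer: {bregal=-576, kapope=2265-01-12, smob=-2071/3588, snifu=-226, wuca=brern}

Derivation:
Do: countbox begin[x→46]
See: 46
Do: countbox oneover[]
See: 1/46
Do: countbox dock[x→5/12]
See: -109/276
Do: countbox scale[x→19/13]
See: -2071/3588
Do: registry setk[k→smob; v→^]
See: nil
Do: registry setk[k→bregal; v→-576]
See: nil
Do: registry setk[k→snifu; v→-226]
See: figro
Do: countbox begin[x→-53]
See: -53
Do: countbox quotient[x→0]
See: ToolError: division by zero
Do: registry drop[k→snifu]
See: -226


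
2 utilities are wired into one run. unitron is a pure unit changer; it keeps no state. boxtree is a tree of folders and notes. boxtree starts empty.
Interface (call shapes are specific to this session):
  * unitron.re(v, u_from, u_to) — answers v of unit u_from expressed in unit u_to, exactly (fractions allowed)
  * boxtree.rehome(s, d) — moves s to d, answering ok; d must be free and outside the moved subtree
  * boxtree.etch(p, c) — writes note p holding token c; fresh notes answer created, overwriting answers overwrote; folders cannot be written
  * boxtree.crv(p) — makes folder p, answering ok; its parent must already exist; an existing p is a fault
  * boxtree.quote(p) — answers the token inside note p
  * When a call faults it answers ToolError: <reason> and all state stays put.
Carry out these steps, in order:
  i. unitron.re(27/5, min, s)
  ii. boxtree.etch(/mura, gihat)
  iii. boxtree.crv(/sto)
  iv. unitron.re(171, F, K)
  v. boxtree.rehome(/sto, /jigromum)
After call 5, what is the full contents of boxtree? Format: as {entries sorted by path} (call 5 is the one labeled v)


Answer: {jigromum/, mura=gihat}

Derivation:
→ unitron.re(v: 27/5, u_from: min, u_to: s)
← 324
→ boxtree.etch(p: /mura, c: gihat)
← created
→ boxtree.crv(p: /sto)
← ok
→ unitron.re(v: 171, u_from: F, u_to: K)
← 63067/180
→ boxtree.rehome(s: /sto, d: /jigromum)
← ok


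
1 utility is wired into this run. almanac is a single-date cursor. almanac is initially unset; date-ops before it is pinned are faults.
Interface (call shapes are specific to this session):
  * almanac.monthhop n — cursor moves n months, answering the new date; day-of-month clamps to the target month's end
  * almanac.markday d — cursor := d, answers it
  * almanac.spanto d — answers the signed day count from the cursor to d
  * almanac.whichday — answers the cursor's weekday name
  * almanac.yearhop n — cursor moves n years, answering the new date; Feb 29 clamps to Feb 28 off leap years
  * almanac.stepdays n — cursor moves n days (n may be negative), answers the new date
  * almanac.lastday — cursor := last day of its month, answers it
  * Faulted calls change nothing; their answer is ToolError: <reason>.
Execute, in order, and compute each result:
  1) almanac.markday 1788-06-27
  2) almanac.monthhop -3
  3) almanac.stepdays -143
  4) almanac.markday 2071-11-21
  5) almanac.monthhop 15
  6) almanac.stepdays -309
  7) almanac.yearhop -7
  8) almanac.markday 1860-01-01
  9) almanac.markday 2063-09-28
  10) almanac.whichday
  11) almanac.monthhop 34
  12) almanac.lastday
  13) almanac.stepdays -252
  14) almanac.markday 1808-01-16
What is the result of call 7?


Answer: 2065-04-18

Derivation:
Then markday on d: 1788-06-27: 1788-06-27.
I run monthhop on n: -3, and see 1788-03-27.
Now I run stepdays on n: -143, yielding 1787-11-05.
I use markday on d: 2071-11-21, and observe 2071-11-21.
Calling monthhop on n: 15, and see 2073-02-21.
I try stepdays on n: -309, which returns 2072-04-18.
Using yearhop on n: -7: 2065-04-18.
Calling markday on d: 1860-01-01, which returns 1860-01-01.
I try markday on d: 2063-09-28, and get 2063-09-28.
Then whichday(), giving Friday.
Using monthhop on n: 34, yielding 2066-07-28.
Next I call lastday, and see 2066-07-31.
Calling stepdays on n: -252, which returns 2065-11-21.
Next I call markday on d: 1808-01-16, — result: 1808-01-16.


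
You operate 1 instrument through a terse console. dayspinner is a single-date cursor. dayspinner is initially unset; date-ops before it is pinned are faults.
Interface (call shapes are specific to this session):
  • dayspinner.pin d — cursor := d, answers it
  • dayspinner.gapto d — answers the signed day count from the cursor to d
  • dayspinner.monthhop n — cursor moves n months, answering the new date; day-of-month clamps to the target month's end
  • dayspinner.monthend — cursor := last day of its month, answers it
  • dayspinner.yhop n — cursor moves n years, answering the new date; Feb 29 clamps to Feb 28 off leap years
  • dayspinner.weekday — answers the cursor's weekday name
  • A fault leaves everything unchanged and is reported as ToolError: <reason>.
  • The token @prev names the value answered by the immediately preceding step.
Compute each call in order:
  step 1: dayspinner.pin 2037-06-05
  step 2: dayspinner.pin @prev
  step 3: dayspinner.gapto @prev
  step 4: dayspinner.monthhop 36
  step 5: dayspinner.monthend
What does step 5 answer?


Act: dayspinner.pin[d: 2037-06-05]
Obs: 2037-06-05
Act: dayspinner.pin[d: @prev]
Obs: 2037-06-05
Act: dayspinner.gapto[d: @prev]
Obs: 0
Act: dayspinner.monthhop[n: 36]
Obs: 2040-06-05
Act: dayspinner.monthend[]
Obs: 2040-06-30

Answer: 2040-06-30


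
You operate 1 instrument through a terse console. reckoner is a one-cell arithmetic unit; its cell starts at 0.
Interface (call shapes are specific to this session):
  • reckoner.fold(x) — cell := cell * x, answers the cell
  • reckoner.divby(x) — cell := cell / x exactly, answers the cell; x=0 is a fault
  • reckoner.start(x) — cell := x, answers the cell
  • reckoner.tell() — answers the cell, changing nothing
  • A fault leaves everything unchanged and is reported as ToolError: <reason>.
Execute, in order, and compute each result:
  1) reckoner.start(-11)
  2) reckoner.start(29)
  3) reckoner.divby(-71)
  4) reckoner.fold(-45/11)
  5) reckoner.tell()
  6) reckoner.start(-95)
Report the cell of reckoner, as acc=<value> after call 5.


Answer: acc=1305/781

Derivation:
Step: reckoner.start[-11]
Result: -11
Step: reckoner.start[29]
Result: 29
Step: reckoner.divby[-71]
Result: -29/71
Step: reckoner.fold[-45/11]
Result: 1305/781
Step: reckoner.tell[]
Result: 1305/781
Step: reckoner.start[-95]
Result: -95


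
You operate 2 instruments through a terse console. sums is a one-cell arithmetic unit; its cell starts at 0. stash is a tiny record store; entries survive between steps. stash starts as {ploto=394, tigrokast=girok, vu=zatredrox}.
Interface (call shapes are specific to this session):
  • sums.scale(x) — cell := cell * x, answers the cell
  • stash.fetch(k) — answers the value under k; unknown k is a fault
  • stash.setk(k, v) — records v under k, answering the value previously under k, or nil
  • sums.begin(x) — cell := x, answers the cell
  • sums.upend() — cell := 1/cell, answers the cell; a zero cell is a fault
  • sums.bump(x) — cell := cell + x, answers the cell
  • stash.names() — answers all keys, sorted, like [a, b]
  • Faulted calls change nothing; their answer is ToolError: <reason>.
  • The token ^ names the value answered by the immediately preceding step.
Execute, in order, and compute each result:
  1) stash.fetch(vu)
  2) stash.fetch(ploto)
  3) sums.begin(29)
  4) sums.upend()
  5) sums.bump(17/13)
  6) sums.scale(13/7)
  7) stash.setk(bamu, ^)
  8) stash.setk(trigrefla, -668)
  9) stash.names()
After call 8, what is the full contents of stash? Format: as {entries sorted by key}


Answer: {bamu=506/203, ploto=394, tigrokast=girok, trigrefla=-668, vu=zatredrox}

Derivation:
// 1. stash.fetch(k=vu) : zatredrox
// 2. stash.fetch(k=ploto) : 394
// 3. sums.begin(x=29) : 29
// 4. sums.upend() : 1/29
// 5. sums.bump(x=17/13) : 506/377
// 6. sums.scale(x=13/7) : 506/203
// 7. stash.setk(k=bamu, v=^) : nil
// 8. stash.setk(k=trigrefla, v=-668) : nil
// 9. stash.names() : [bamu, ploto, tigrokast, trigrefla, vu]


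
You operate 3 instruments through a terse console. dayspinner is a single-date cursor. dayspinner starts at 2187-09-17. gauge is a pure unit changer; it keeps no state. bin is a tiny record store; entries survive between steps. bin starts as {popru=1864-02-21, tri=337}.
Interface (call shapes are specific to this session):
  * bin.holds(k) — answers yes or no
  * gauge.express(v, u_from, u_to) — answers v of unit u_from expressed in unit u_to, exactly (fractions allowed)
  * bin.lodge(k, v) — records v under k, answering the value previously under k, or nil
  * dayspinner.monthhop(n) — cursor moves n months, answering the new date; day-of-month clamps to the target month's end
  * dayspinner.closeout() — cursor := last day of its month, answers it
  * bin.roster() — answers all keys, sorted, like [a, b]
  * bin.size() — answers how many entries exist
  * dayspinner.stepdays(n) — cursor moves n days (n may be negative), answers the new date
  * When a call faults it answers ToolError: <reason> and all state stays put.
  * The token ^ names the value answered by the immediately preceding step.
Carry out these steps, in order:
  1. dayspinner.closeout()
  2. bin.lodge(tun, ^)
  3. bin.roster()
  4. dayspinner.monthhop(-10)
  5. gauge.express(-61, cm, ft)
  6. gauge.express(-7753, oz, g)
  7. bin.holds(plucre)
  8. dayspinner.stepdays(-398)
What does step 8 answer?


Answer: 2185-10-28

Derivation:
I call dayspinner.closeout(): 2187-09-30.
Calling bin.lodge passing tun, ^, yielding nil.
Using bin.roster, which returns [popru, tri, tun].
Using dayspinner.monthhop passing -10, yielding 2186-11-30.
Using gauge.express passing -61, cm, ft, yielding -1525/762.
Calling gauge.express passing -7753, oz, g, which returns -351670164461/1600000.
Then bin.holds passing plucre, and see no.
Next I call dayspinner.stepdays passing -398, which returns 2185-10-28.


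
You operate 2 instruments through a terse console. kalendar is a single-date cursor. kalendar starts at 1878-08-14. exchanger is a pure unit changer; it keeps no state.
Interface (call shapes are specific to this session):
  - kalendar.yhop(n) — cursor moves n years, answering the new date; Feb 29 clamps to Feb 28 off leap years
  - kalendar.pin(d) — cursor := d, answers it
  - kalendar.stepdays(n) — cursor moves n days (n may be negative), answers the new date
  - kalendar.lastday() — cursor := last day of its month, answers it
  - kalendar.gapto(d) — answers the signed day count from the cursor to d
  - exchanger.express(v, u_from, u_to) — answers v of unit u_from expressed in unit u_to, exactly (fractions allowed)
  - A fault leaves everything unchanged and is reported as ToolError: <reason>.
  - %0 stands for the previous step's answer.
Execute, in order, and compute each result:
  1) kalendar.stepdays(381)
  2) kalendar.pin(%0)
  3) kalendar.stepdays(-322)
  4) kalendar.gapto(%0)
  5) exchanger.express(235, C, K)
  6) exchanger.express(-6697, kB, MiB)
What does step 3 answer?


Answer: 1878-10-12

Derivation:
Act: kalendar.stepdays[381]
Obs: 1879-08-30
Act: kalendar.pin[%0]
Obs: 1879-08-30
Act: kalendar.stepdays[-322]
Obs: 1878-10-12
Act: kalendar.gapto[%0]
Obs: 0
Act: exchanger.express[235; C; K]
Obs: 10163/20
Act: exchanger.express[-6697; kB; MiB]
Obs: -837125/131072


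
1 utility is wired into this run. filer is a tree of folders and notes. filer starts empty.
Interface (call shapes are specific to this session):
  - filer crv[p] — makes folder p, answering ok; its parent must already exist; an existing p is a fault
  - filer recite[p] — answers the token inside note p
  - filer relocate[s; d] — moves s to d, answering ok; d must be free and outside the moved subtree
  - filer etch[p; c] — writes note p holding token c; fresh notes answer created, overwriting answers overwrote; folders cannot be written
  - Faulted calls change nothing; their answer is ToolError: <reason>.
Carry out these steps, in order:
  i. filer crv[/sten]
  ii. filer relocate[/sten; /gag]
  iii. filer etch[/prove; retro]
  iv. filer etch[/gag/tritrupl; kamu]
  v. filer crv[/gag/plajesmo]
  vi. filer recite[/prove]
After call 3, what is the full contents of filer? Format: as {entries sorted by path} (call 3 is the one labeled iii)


Answer: {gag/, prove=retro}

Derivation:
! filer crv(/sten) : ok
! filer relocate(/sten, /gag) : ok
! filer etch(/prove, retro) : created
! filer etch(/gag/tritrupl, kamu) : created
! filer crv(/gag/plajesmo) : ok
! filer recite(/prove) : retro


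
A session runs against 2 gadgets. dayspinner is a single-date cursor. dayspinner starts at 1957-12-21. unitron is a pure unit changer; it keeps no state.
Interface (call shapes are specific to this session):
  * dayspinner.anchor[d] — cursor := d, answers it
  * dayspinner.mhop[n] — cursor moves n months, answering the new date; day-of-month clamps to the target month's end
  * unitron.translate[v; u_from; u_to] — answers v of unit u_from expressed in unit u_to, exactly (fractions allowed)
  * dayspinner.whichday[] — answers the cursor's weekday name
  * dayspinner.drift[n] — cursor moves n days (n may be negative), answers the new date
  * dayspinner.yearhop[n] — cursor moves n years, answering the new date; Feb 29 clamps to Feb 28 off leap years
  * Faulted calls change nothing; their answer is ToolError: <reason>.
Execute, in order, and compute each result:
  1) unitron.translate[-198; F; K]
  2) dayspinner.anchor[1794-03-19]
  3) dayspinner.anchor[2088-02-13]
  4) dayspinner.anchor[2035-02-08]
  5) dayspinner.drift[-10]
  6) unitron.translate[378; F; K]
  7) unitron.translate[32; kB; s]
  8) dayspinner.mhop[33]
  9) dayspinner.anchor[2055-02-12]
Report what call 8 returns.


Answer: 2037-10-29

Derivation:
Act: translate[v='-198'; u_from='F'; u_to='K']
Obs: 26167/180
Act: anchor[d='1794-03-19']
Obs: 1794-03-19
Act: anchor[d='2088-02-13']
Obs: 2088-02-13
Act: anchor[d='2035-02-08']
Obs: 2035-02-08
Act: drift[n='-10']
Obs: 2035-01-29
Act: translate[v='378'; u_from='F'; u_to='K']
Obs: 83767/180
Act: translate[v='32'; u_from='kB'; u_to='s']
Obs: ToolError: incompatible units
Act: mhop[n='33']
Obs: 2037-10-29
Act: anchor[d='2055-02-12']
Obs: 2055-02-12


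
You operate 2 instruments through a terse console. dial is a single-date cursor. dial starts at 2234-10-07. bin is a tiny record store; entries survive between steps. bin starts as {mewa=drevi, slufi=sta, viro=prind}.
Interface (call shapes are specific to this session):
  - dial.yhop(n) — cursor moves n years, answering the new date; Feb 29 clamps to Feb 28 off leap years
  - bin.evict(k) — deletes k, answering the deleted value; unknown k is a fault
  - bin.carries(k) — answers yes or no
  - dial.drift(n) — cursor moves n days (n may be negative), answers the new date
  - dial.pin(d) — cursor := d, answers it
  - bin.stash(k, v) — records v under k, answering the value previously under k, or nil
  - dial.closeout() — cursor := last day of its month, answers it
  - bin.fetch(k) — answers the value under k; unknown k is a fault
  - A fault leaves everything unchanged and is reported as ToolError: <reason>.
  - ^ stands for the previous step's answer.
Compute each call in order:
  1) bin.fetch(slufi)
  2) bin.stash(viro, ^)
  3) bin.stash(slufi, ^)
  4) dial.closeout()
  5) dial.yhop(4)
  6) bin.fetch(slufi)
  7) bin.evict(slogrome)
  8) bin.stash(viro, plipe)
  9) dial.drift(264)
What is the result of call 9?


-> bin.fetch(k='slufi')
<- sta
-> bin.stash(k='viro', v='^')
<- prind
-> bin.stash(k='slufi', v='^')
<- sta
-> dial.closeout()
<- 2234-10-31
-> dial.yhop(n='4')
<- 2238-10-31
-> bin.fetch(k='slufi')
<- prind
-> bin.evict(k='slogrome')
<- ToolError: no such key slogrome
-> bin.stash(k='viro', v='plipe')
<- sta
-> dial.drift(n='264')
<- 2239-07-22

Answer: 2239-07-22


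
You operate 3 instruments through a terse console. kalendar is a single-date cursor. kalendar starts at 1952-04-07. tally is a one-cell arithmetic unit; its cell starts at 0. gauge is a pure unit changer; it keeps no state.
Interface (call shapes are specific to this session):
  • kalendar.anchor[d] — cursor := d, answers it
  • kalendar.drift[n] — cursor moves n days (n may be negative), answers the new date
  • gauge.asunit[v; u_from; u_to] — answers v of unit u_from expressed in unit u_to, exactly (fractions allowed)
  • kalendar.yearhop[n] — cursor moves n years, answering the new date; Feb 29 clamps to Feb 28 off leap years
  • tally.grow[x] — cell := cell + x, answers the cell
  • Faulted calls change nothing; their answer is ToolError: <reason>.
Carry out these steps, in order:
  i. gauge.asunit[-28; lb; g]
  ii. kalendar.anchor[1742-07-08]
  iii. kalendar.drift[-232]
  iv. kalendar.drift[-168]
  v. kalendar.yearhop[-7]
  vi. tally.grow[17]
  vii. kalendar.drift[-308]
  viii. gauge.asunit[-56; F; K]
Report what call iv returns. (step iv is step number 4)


Invoking gauge.asunit with v=-28, u_from=lb, u_to=g, giving -317514659/25000.
Using kalendar.anchor with d=1742-07-08, yielding 1742-07-08.
Calling kalendar.drift with n=-232, yielding 1741-11-18.
I invoke kalendar.drift with n=-168, which returns 1741-06-03.
Invoking kalendar.yearhop with n=-7, and see 1734-06-03.
I call tally.grow with x=17, giving 17.
I use kalendar.drift with n=-308, and observe 1733-07-30.
I run gauge.asunit with v=-56, u_from=F, u_to=K, and observe 40367/180.

Answer: 1741-06-03


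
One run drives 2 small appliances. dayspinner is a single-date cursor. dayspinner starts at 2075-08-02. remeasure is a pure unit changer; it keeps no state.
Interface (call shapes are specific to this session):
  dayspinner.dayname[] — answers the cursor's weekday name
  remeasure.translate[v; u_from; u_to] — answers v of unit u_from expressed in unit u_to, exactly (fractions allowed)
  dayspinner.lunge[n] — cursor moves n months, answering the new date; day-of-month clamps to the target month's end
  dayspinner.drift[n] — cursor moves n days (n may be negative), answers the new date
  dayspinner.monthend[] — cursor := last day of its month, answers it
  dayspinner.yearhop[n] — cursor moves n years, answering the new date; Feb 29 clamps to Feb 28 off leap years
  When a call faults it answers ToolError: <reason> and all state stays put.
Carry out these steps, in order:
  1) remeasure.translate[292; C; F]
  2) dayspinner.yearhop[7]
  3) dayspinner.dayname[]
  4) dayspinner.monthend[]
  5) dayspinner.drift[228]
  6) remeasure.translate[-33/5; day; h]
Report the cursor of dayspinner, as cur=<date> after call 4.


~$ translate v→292 u_from→C u_to→F
[out] 2788/5
~$ yearhop n→7
[out] 2082-08-02
~$ dayname
[out] Sunday
~$ monthend
[out] 2082-08-31
~$ drift n→228
[out] 2083-04-16
~$ translate v→-33/5 u_from→day u_to→h
[out] -792/5

Answer: cur=2082-08-31


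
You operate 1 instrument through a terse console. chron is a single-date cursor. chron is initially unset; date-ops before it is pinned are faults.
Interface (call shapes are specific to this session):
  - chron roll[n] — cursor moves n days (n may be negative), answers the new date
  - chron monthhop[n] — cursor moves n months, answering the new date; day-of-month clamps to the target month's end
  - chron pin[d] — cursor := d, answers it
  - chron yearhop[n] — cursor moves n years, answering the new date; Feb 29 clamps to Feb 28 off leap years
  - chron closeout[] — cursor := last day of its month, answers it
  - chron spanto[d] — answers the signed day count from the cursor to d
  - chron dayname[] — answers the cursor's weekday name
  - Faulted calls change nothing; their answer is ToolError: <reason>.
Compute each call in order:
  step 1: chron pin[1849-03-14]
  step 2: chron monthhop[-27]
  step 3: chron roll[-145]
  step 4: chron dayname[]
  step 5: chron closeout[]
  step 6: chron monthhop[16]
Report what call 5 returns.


Answer: 1846-07-31

Derivation:
// chron pin(d→1849-03-14) -> 1849-03-14
// chron monthhop(n→-27) -> 1846-12-14
// chron roll(n→-145) -> 1846-07-22
// chron dayname() -> Wednesday
// chron closeout() -> 1846-07-31
// chron monthhop(n→16) -> 1847-11-30


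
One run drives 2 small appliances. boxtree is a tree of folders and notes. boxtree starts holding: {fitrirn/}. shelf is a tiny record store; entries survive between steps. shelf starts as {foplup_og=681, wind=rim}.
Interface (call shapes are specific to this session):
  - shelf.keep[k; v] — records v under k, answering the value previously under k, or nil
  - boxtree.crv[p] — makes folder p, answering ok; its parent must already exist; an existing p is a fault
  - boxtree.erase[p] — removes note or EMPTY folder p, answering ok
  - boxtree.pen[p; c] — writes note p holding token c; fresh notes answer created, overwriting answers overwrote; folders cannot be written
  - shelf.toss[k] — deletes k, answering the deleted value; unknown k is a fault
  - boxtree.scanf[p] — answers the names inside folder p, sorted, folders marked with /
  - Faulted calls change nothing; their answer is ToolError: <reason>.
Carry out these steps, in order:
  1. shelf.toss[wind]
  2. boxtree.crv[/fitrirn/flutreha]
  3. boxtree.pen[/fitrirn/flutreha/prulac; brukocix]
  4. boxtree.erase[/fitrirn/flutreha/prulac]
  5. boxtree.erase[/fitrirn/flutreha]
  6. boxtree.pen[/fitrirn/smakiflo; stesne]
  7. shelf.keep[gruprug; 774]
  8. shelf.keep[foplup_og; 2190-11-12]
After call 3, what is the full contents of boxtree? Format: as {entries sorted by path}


Using toss using k: wind, which returns rim.
Next I call crv using p: /fitrirn/flutreha, which returns ok.
I try pen using p: /fitrirn/flutreha/prulac, c: brukocix, and observe created.
I run erase using p: /fitrirn/flutreha/prulac, which returns ok.
Next I call erase using p: /fitrirn/flutreha, and observe ok.
Now I run pen using p: /fitrirn/smakiflo, c: stesne, → created.
I use keep using k: gruprug, v: 774, — result: nil.
I run keep using k: foplup_og, v: 2190-11-12, — result: 681.

Answer: {fitrirn/, fitrirn/flutreha/, fitrirn/flutreha/prulac=brukocix}


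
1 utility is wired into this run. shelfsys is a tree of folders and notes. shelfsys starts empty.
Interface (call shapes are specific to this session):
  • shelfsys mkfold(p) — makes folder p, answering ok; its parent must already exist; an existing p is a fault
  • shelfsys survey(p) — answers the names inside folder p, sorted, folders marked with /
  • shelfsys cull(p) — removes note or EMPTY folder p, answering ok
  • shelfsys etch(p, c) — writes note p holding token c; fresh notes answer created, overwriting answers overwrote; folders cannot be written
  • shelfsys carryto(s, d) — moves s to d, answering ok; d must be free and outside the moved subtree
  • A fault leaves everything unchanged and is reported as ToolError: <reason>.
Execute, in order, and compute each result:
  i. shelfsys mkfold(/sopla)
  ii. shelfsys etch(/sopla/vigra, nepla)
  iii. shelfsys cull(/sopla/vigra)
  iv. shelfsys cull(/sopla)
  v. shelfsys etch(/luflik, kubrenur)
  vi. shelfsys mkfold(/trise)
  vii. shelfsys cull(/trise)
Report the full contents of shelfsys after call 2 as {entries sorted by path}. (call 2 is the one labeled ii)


→ shelfsys mkfold(p=/sopla)
← ok
→ shelfsys etch(p=/sopla/vigra, c=nepla)
← created
→ shelfsys cull(p=/sopla/vigra)
← ok
→ shelfsys cull(p=/sopla)
← ok
→ shelfsys etch(p=/luflik, c=kubrenur)
← created
→ shelfsys mkfold(p=/trise)
← ok
→ shelfsys cull(p=/trise)
← ok

Answer: {sopla/, sopla/vigra=nepla}


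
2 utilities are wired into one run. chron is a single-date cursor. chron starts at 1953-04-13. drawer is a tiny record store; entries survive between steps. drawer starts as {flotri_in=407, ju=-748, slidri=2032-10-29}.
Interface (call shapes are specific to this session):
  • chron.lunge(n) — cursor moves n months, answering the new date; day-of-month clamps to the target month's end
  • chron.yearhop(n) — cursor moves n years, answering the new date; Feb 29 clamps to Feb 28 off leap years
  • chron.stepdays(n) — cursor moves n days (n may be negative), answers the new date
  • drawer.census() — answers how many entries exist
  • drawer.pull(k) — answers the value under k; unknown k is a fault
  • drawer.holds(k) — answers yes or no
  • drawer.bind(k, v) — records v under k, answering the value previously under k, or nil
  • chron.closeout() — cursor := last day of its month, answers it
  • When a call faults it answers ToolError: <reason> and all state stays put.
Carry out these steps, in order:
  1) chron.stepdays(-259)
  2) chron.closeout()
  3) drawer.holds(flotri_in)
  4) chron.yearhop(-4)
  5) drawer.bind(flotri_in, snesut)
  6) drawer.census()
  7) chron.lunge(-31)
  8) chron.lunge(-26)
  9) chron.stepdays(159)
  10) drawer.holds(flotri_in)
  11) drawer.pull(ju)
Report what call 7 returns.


Answer: 1945-12-31

Derivation:
Act: stepdays[n: -259]
Obs: 1952-07-28
Act: closeout[]
Obs: 1952-07-31
Act: holds[k: flotri_in]
Obs: yes
Act: yearhop[n: -4]
Obs: 1948-07-31
Act: bind[k: flotri_in; v: snesut]
Obs: 407
Act: census[]
Obs: 3
Act: lunge[n: -31]
Obs: 1945-12-31
Act: lunge[n: -26]
Obs: 1943-10-31
Act: stepdays[n: 159]
Obs: 1944-04-07
Act: holds[k: flotri_in]
Obs: yes
Act: pull[k: ju]
Obs: -748


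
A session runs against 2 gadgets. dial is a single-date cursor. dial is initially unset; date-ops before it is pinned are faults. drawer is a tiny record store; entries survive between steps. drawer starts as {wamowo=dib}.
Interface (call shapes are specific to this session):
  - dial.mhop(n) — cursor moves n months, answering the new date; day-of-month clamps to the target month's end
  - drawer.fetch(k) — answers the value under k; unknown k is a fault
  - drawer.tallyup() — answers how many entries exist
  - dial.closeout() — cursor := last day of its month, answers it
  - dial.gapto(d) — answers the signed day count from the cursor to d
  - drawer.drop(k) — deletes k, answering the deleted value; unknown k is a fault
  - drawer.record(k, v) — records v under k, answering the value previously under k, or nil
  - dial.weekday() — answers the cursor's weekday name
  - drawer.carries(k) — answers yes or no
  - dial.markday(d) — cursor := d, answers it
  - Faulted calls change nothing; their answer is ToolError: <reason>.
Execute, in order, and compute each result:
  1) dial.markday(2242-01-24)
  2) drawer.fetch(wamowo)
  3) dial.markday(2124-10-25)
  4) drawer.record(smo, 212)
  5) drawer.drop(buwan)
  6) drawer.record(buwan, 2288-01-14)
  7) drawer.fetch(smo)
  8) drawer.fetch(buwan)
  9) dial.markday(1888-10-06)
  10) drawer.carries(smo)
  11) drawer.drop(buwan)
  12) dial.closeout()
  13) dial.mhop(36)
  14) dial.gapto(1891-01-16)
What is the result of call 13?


Answer: 1891-10-31

Derivation:
Act: dial.markday[d=2242-01-24]
Obs: 2242-01-24
Act: drawer.fetch[k=wamowo]
Obs: dib
Act: dial.markday[d=2124-10-25]
Obs: 2124-10-25
Act: drawer.record[k=smo; v=212]
Obs: nil
Act: drawer.drop[k=buwan]
Obs: ToolError: no such key buwan
Act: drawer.record[k=buwan; v=2288-01-14]
Obs: nil
Act: drawer.fetch[k=smo]
Obs: 212
Act: drawer.fetch[k=buwan]
Obs: 2288-01-14
Act: dial.markday[d=1888-10-06]
Obs: 1888-10-06
Act: drawer.carries[k=smo]
Obs: yes
Act: drawer.drop[k=buwan]
Obs: 2288-01-14
Act: dial.closeout[]
Obs: 1888-10-31
Act: dial.mhop[n=36]
Obs: 1891-10-31
Act: dial.gapto[d=1891-01-16]
Obs: -288


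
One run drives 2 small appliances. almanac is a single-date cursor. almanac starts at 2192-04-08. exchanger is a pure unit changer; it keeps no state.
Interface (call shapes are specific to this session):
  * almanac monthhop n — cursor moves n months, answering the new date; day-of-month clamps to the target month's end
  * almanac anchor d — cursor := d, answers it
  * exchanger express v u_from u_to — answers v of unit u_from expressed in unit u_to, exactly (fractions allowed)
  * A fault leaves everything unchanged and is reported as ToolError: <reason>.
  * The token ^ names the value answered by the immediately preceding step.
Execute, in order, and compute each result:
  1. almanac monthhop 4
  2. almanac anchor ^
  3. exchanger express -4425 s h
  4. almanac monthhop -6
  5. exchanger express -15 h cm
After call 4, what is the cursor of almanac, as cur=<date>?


// almanac monthhop(n='4') ~> 2192-08-08
// almanac anchor(d='^') ~> 2192-08-08
// exchanger express(v='-4425', u_from='s', u_to='h') ~> -59/48
// almanac monthhop(n='-6') ~> 2192-02-08
// exchanger express(v='-15', u_from='h', u_to='cm') ~> ToolError: incompatible units

Answer: cur=2192-02-08


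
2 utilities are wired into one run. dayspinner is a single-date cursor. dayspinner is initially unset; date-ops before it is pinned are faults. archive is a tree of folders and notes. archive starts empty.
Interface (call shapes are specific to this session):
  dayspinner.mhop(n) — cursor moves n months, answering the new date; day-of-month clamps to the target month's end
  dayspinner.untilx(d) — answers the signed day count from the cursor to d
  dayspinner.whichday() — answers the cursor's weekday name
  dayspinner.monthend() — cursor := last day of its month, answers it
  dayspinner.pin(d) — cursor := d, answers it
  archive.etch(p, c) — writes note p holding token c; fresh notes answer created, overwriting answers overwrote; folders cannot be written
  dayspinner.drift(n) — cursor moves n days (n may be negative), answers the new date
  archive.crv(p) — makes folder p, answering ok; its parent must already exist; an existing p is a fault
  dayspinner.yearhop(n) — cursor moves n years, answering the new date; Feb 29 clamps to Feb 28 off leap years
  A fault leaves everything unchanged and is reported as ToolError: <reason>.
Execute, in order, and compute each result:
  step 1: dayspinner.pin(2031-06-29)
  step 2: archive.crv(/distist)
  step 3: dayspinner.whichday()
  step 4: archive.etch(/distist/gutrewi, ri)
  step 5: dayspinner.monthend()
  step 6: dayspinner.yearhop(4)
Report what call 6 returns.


> pin d=2031-06-29
:: 2031-06-29
> crv p=/distist
:: ok
> whichday
:: Sunday
> etch p=/distist/gutrewi c=ri
:: created
> monthend
:: 2031-06-30
> yearhop n=4
:: 2035-06-30

Answer: 2035-06-30


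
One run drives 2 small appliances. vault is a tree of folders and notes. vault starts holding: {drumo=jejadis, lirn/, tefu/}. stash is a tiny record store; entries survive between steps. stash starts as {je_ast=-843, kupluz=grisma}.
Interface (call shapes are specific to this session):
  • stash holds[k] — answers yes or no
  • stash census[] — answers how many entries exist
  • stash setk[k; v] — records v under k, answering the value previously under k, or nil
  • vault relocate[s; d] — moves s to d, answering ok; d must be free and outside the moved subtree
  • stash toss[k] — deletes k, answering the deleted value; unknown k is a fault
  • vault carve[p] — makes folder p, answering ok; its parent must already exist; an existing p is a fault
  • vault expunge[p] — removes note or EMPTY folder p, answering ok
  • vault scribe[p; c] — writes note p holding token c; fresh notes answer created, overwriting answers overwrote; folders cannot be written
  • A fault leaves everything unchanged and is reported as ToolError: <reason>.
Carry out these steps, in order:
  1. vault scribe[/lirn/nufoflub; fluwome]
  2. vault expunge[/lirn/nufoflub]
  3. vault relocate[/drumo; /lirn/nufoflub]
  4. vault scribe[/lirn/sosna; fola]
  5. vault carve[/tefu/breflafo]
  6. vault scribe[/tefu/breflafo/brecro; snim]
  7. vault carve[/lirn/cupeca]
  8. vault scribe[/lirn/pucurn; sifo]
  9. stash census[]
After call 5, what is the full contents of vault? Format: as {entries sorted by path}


;; 1. vault scribe(p=/lirn/nufoflub, c=fluwome) => created
;; 2. vault expunge(p=/lirn/nufoflub) => ok
;; 3. vault relocate(s=/drumo, d=/lirn/nufoflub) => ok
;; 4. vault scribe(p=/lirn/sosna, c=fola) => created
;; 5. vault carve(p=/tefu/breflafo) => ok
;; 6. vault scribe(p=/tefu/breflafo/brecro, c=snim) => created
;; 7. vault carve(p=/lirn/cupeca) => ok
;; 8. vault scribe(p=/lirn/pucurn, c=sifo) => created
;; 9. stash census() => 2

Answer: {lirn/, lirn/nufoflub=jejadis, lirn/sosna=fola, tefu/, tefu/breflafo/}


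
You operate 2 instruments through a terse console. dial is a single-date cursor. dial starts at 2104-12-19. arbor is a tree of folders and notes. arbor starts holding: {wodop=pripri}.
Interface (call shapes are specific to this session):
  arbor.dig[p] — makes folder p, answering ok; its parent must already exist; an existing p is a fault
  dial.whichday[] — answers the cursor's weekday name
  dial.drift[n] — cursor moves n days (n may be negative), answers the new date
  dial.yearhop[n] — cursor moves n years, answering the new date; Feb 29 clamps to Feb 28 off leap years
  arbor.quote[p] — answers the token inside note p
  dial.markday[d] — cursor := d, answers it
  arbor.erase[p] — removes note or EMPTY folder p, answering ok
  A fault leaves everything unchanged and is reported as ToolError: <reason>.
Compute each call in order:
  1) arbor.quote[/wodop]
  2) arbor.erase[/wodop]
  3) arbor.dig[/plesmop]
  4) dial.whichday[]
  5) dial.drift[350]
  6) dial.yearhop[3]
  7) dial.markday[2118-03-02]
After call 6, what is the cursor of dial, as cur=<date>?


>> arbor.quote(p='/wodop')
<< pripri
>> arbor.erase(p='/wodop')
<< ok
>> arbor.dig(p='/plesmop')
<< ok
>> dial.whichday()
<< Friday
>> dial.drift(n='350')
<< 2105-12-04
>> dial.yearhop(n='3')
<< 2108-12-04
>> dial.markday(d='2118-03-02')
<< 2118-03-02

Answer: cur=2108-12-04


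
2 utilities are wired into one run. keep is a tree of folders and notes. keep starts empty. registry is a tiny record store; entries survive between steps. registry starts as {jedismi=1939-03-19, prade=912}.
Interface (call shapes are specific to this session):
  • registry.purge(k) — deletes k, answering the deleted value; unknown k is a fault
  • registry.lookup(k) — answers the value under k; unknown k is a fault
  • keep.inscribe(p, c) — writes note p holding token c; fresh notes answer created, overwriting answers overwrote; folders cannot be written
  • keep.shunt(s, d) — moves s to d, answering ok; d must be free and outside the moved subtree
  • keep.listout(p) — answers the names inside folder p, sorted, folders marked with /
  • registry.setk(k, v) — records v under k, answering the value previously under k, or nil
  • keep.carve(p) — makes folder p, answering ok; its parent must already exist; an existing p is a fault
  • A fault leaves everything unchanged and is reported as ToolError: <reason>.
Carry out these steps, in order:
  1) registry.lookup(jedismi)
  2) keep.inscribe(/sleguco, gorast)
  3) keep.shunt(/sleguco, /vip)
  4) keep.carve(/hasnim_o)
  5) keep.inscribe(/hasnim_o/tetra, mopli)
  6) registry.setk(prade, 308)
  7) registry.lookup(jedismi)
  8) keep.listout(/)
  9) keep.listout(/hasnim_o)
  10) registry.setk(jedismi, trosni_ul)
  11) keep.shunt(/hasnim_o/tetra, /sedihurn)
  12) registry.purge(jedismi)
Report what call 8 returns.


Answer: [hasnim_o/, vip]

Derivation:
Act: registry.lookup[k=jedismi]
Obs: 1939-03-19
Act: keep.inscribe[p=/sleguco; c=gorast]
Obs: created
Act: keep.shunt[s=/sleguco; d=/vip]
Obs: ok
Act: keep.carve[p=/hasnim_o]
Obs: ok
Act: keep.inscribe[p=/hasnim_o/tetra; c=mopli]
Obs: created
Act: registry.setk[k=prade; v=308]
Obs: 912
Act: registry.lookup[k=jedismi]
Obs: 1939-03-19
Act: keep.listout[p=/]
Obs: [hasnim_o/, vip]
Act: keep.listout[p=/hasnim_o]
Obs: [tetra]
Act: registry.setk[k=jedismi; v=trosni_ul]
Obs: 1939-03-19
Act: keep.shunt[s=/hasnim_o/tetra; d=/sedihurn]
Obs: ok
Act: registry.purge[k=jedismi]
Obs: trosni_ul


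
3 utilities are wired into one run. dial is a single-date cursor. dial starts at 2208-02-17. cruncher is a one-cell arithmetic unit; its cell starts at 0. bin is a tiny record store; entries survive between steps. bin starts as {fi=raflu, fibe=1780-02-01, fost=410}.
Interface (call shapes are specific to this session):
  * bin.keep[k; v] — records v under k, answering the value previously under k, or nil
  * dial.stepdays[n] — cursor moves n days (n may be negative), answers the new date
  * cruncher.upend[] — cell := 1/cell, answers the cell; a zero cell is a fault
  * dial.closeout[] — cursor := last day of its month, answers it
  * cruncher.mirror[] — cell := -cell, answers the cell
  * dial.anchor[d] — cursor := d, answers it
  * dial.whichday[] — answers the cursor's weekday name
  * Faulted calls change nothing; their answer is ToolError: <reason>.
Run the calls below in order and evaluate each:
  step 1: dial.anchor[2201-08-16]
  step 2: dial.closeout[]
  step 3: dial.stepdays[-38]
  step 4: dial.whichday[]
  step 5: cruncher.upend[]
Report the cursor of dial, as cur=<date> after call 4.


Answer: cur=2201-07-24

Derivation:
% dial.anchor d=2201-08-16
  2201-08-16
% dial.closeout
  2201-08-31
% dial.stepdays n=-38
  2201-07-24
% dial.whichday
  Friday
% cruncher.upend
  ToolError: reciprocal of zero
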